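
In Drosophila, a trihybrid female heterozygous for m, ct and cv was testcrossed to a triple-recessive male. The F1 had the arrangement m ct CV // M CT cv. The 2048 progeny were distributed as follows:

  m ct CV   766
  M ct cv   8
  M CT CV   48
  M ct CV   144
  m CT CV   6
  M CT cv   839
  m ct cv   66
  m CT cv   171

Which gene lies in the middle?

The two rarest classes, m CT CV and M ct cv, are the double crossovers. Comparing them with the parentals, only the ct allele has switched, so ct is the middle locus and the order is m – ct – cv.

ct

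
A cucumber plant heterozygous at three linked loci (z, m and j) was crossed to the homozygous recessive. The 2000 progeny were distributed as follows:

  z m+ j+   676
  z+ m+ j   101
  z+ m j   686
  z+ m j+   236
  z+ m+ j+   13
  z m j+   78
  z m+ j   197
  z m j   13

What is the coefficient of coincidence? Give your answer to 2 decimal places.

0.55

The two most frequent reciprocal classes, z m+ j+ and z+ m j, are the parental types, so the F1 was z m+ j+ / z+ m j.
The two rarest classes, z+ m+ j+ and z m j, are the double crossovers. Comparing them with the parentals, only the z allele has switched, so z is the middle locus and the order is m – z – j.
m–z: (179 + 26)/2000 = 0.1025; z–j: (433 + 26)/2000 = 0.2295.
Expected DCO frequency = 0.1025 × 0.2295 ≈ 0.02352; observed = 26/2000 ≈ 0.01300.
Coefficient of coincidence = 0.01300/0.02352 ≈ 0.55.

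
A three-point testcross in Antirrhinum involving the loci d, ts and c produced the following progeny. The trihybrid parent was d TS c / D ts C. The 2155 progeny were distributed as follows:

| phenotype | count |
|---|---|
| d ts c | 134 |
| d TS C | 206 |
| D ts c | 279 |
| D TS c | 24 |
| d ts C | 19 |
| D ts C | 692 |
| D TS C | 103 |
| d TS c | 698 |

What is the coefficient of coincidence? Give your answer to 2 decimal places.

0.63

The two rarest classes, D TS c and d ts C, are the double crossovers. Comparing them with the parentals, only the d allele has switched, so d is the middle locus and the order is c – d – ts.
c–d: (485 + 43)/2155 = 0.2450; d–ts: (237 + 43)/2155 = 0.1299.
Expected DCO frequency = 0.2450 × 0.1299 ≈ 0.03183; observed = 43/2155 ≈ 0.01995.
Coefficient of coincidence = 0.01995/0.03183 ≈ 0.63.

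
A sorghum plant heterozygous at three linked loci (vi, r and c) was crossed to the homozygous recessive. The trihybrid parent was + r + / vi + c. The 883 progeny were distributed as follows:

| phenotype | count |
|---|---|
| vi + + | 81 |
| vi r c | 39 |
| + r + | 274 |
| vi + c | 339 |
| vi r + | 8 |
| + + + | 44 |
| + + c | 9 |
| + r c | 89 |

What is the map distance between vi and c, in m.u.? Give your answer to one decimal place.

The two rarest classes, vi r + and + + c, are the double crossovers. Comparing them with the parentals, only the vi allele has switched, so vi is the middle locus and the order is r – vi – c.
Crossovers in the vi–c interval produce the single-crossover classes + r c and vi + + (89 + 81 = 170) plus the double crossovers (17).
RF(vi–c) = (170 + 17) / 883 = 187/883 = 0.2118 → 21.2 m.u.

21.2 m.u.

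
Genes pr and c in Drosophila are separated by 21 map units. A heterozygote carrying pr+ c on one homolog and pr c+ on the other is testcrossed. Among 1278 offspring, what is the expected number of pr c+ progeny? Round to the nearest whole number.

505

A map distance of 21 map units corresponds to a recombination frequency of 0.210.
The F1 is pr+ c / pr c+, so pr c+ is a parental gamete class with expected frequency (1 − r)/2 = 0.790/2 = 0.3950.
Expected number = 0.3950 × 1278 = 504.81 ≈ 505.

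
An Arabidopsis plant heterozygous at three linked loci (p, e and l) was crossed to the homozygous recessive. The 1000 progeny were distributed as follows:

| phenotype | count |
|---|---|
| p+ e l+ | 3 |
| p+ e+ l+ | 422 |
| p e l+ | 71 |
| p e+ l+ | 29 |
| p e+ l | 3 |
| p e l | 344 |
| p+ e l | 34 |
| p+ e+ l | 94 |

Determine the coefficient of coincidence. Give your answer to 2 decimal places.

The two most frequent reciprocal classes, p+ e+ l+ and p e l, are the parental types, so the F1 was p+ e+ l+ / p e l.
The two rarest classes, p+ e l+ and p e+ l, are the double crossovers. Comparing them with the parentals, only the e allele has switched, so e is the middle locus and the order is p – e – l.
p–e: (63 + 6)/1000 = 0.0690; e–l: (165 + 6)/1000 = 0.1710.
Expected DCO frequency = 0.0690 × 0.1710 ≈ 0.01180; observed = 6/1000 ≈ 0.00600.
Coefficient of coincidence = 0.00600/0.01180 ≈ 0.51.

0.51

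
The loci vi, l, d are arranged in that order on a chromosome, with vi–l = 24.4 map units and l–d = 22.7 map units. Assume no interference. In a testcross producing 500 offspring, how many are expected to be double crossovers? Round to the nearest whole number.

28

Map distances give recombination frequencies of 0.244 and 0.227 for the two intervals.
With no interference, expected double-crossover frequency = 0.244 × 0.227 = 0.05539.
Expected number = 0.05539 × 500 = 27.69 ≈ 28.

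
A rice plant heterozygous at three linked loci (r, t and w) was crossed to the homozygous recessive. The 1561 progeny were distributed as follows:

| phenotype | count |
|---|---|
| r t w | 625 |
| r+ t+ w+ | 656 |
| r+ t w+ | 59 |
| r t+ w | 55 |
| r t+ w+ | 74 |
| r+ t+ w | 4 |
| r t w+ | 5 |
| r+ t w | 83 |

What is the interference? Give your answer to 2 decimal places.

0.31

The two most frequent reciprocal classes, r t w and r+ t+ w+, are the parental types, so the F1 was r t w / r+ t+ w+.
The two rarest classes, r t w+ and r+ t+ w, are the double crossovers. Comparing them with the parentals, only the w allele has switched, so w is the middle locus and the order is t – w – r.
t–w: (114 + 9)/1561 = 0.0788; w–r: (157 + 9)/1561 = 0.1063.
Expected DCO frequency = 0.0788 × 0.1063 ≈ 0.00838; observed = 9/1561 ≈ 0.00577.
Coefficient of coincidence = 0.00577/0.00838 ≈ 0.69; interference = 1 − 0.69 = 0.31.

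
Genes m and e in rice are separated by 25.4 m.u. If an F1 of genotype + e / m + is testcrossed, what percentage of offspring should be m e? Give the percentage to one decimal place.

12.7%

A map distance of 25.4 m.u. corresponds to a recombination frequency of 0.254.
The F1 is + e / m +, so m e is a recombinant gamete class with expected frequency r/2 = 0.254/2 = 0.1270.
That is 0.1270 = 12.7% of the progeny.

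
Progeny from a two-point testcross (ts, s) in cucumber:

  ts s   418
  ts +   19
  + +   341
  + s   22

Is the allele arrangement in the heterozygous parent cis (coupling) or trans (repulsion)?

The two most frequent classes are + + (341) and ts s (418); these are the parental (non-recombinant) types.
So the F1 carried + + on one chromosome and ts s on the other — the recessive alleles are on the same chromosome (cis / coupling).

cis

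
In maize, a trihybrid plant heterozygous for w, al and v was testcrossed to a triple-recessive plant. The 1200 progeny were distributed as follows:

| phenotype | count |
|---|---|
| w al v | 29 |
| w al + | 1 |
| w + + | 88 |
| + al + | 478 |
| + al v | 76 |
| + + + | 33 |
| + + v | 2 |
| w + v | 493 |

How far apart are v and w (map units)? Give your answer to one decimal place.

The two most frequent reciprocal classes, w + v and + al +, are the parental types, so the F1 was w + v / + al +.
The two rarest classes, + + v and w al +, are the double crossovers. Comparing them with the parentals, only the w allele has switched, so w is the middle locus and the order is al – w – v.
Crossovers in the w–v interval produce the single-crossover classes w + + and + al v (88 + 76 = 164) plus the double crossovers (3).
RF(w–v) = (164 + 3) / 1200 = 167/1200 = 0.1392 → 13.9 map units.

13.9 map units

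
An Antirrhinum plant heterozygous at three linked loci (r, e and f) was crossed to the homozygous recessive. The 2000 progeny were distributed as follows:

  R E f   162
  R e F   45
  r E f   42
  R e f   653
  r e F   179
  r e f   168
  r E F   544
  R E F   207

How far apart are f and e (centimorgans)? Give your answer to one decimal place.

The two most frequent reciprocal classes, R e f and r E F, are the parental types, so the F1 was R e f / r E F.
The two rarest classes, R e F and r E f, are the double crossovers. Comparing them with the parentals, only the f allele has switched, so f is the middle locus and the order is r – f – e.
Crossovers in the f–e interval produce the single-crossover classes R E f and r e F (162 + 179 = 341) plus the double crossovers (87).
RF(f–e) = (341 + 87) / 2000 = 428/2000 = 0.2140 → 21.4 centimorgans.

21.4 centimorgans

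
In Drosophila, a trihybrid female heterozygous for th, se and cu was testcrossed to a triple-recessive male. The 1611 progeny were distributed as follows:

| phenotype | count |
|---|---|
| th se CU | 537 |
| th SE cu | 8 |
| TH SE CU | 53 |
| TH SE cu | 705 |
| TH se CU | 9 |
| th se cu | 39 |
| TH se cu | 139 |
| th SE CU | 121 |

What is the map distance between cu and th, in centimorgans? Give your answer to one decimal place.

6.8 centimorgans

The two most frequent reciprocal classes, TH SE cu and th se CU, are the parental types, so the F1 was TH SE cu / th se CU.
The two rarest classes, th SE cu and TH se CU, are the double crossovers. Comparing them with the parentals, only the th allele has switched, so th is the middle locus and the order is cu – th – se.
Crossovers in the cu–th interval produce the single-crossover classes TH SE CU and th se cu (53 + 39 = 92) plus the double crossovers (17).
RF(cu–th) = (92 + 17) / 1611 = 109/1611 = 0.0677 → 6.8 centimorgans.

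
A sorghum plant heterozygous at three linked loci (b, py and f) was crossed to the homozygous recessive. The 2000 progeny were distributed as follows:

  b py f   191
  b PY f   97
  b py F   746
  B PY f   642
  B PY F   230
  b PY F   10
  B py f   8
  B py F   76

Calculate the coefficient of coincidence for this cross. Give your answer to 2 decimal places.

The two most frequent reciprocal classes, B PY f and b py F, are the parental types, so the F1 was B PY f / b py F.
The two rarest classes, B py f and b PY F, are the double crossovers. Comparing them with the parentals, only the py allele has switched, so py is the middle locus and the order is f – py – b.
f–py: (421 + 18)/2000 = 0.2195; py–b: (173 + 18)/2000 = 0.0955.
Expected DCO frequency = 0.2195 × 0.0955 ≈ 0.02096; observed = 18/2000 ≈ 0.00900.
Coefficient of coincidence = 0.00900/0.02096 ≈ 0.43.

0.43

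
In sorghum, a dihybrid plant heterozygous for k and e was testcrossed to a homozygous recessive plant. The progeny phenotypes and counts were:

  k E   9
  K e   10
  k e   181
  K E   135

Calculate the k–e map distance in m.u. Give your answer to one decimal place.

The two most frequent classes, K E (135) and k e (181), are the parental types, so the F1 was K E / k e.
The recombinant classes are K e and k E: 10 + 9 = 19.
Recombination frequency = 19/335 = 0.0567 ≈ 5.7%, i.e. 5.7 m.u.

5.7 m.u.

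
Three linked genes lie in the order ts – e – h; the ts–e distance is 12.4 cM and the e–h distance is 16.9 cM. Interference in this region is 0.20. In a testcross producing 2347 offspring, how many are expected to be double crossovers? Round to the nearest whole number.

Map distances give recombination frequencies of 0.124 and 0.169 for the two intervals.
With interference 0.20 (so coincidence = 0.80), expected double-crossover frequency = 0.124 × 0.169 × 0.80 = 0.01676.
Expected number = 0.01676 × 2347 = 39.35 ≈ 39.

39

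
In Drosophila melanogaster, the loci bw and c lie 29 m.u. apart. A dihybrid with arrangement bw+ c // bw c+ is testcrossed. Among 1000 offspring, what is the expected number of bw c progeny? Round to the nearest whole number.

A map distance of 29 m.u. corresponds to a recombination frequency of 0.290.
The F1 is bw+ c / bw c+, so bw c is a recombinant gamete class with expected frequency r/2 = 0.290/2 = 0.1450.
Expected number = 0.1450 × 1000 = 145.00 ≈ 145.

145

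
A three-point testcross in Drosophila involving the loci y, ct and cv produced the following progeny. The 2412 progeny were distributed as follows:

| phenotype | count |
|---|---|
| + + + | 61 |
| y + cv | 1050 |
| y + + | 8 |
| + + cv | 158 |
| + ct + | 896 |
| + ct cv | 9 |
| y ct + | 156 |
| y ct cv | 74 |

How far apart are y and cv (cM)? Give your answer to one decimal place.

The two most frequent reciprocal classes, + ct + and y + cv, are the parental types, so the F1 was + ct + / y + cv.
The two rarest classes, + ct cv and y + +, are the double crossovers. Comparing them with the parentals, only the cv allele has switched, so cv is the middle locus and the order is ct – cv – y.
Crossovers in the cv–y interval produce the single-crossover classes y ct + and + + cv (156 + 158 = 314) plus the double crossovers (17).
RF(cv–y) = (314 + 17) / 2412 = 331/2412 = 0.1372 → 13.7 cM.

13.7 cM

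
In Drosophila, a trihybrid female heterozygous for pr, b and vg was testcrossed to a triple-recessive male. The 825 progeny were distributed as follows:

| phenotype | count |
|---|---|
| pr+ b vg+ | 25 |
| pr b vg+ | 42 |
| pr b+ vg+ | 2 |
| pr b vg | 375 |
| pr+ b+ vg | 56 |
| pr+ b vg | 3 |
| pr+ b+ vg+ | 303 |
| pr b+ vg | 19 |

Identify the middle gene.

pr

The two most frequent reciprocal classes, pr+ b+ vg+ and pr b vg, are the parental types, so the F1 was pr+ b+ vg+ / pr b vg.
The two rarest classes, pr b+ vg+ and pr+ b vg, are the double crossovers. Comparing them with the parentals, only the pr allele has switched, so pr is the middle locus and the order is vg – pr – b.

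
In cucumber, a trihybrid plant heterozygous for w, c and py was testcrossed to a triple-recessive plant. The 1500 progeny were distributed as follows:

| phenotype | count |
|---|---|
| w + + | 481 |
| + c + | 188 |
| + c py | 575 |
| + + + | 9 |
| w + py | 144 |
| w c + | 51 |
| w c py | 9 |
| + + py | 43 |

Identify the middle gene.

The two most frequent reciprocal classes, + c py and w + +, are the parental types, so the F1 was + c py / w + +.
The two rarest classes, w c py and + + +, are the double crossovers. Comparing them with the parentals, only the w allele has switched, so w is the middle locus and the order is py – w – c.

w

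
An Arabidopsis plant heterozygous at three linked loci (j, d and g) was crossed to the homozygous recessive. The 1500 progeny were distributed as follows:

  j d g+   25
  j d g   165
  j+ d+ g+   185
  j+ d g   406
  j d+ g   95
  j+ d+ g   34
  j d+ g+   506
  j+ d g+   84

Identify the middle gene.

The two most frequent reciprocal classes, j d+ g+ and j+ d g, are the parental types, so the F1 was j d+ g+ / j+ d g.
The two rarest classes, j d g+ and j+ d+ g, are the double crossovers. Comparing them with the parentals, only the d allele has switched, so d is the middle locus and the order is g – d – j.

d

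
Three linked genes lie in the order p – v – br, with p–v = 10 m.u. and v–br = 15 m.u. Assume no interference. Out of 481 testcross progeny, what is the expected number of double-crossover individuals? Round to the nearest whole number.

Map distances give recombination frequencies of 0.100 and 0.150 for the two intervals.
With no interference, expected double-crossover frequency = 0.100 × 0.150 = 0.01500.
Expected number = 0.01500 × 481 = 7.21 ≈ 7.

7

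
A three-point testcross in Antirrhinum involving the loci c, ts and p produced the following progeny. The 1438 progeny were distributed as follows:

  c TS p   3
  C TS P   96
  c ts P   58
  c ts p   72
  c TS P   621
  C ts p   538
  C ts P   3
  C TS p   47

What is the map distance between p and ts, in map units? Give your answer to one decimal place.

7.7 map units

The two most frequent reciprocal classes, c TS P and C ts p, are the parental types, so the F1 was c TS P / C ts p.
The two rarest classes, c TS p and C ts P, are the double crossovers. Comparing them with the parentals, only the p allele has switched, so p is the middle locus and the order is c – p – ts.
Crossovers in the p–ts interval produce the single-crossover classes c ts P and C TS p (58 + 47 = 105) plus the double crossovers (6).
RF(p–ts) = (105 + 6) / 1438 = 111/1438 = 0.0772 → 7.7 map units.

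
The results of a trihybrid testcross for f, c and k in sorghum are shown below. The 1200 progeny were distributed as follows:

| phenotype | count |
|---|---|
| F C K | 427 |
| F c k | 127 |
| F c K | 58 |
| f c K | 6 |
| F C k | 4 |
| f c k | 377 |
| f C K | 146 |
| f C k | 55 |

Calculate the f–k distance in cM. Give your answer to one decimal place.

The two most frequent reciprocal classes, F C K and f c k, are the parental types, so the F1 was F C K / f c k.
The two rarest classes, F C k and f c K, are the double crossovers. Comparing them with the parentals, only the k allele has switched, so k is the middle locus and the order is f – k – c.
Crossovers in the f–k interval produce the single-crossover classes f C K and F c k (146 + 127 = 273) plus the double crossovers (10).
RF(f–k) = (273 + 10) / 1200 = 283/1200 = 0.2358 → 23.6 cM.

23.6 cM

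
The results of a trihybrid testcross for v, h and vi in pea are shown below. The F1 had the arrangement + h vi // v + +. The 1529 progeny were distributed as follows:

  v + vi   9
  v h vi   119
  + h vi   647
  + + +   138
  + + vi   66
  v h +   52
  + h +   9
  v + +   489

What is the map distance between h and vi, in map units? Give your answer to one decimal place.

The two rarest classes, + h + and v + vi, are the double crossovers. Comparing them with the parentals, only the vi allele has switched, so vi is the middle locus and the order is v – vi – h.
Crossovers in the vi–h interval produce the single-crossover classes + + vi and v h + (66 + 52 = 118) plus the double crossovers (18).
RF(vi–h) = (118 + 18) / 1529 = 136/1529 = 0.0889 → 8.9 map units.

8.9 map units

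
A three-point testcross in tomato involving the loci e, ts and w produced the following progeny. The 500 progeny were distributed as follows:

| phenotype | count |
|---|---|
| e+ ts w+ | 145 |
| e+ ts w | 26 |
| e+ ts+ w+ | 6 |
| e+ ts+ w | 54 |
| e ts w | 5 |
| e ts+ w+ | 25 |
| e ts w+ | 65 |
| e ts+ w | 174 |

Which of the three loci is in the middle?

The two most frequent reciprocal classes, e+ ts w+ and e ts+ w, are the parental types, so the F1 was e+ ts w+ / e ts+ w.
The two rarest classes, e+ ts+ w+ and e ts w, are the double crossovers. Comparing them with the parentals, only the ts allele has switched, so ts is the middle locus and the order is e – ts – w.

ts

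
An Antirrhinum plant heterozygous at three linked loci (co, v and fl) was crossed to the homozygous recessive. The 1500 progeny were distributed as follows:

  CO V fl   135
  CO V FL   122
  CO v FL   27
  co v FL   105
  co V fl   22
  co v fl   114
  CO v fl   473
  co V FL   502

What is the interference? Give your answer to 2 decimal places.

The two most frequent reciprocal classes, co V FL and CO v fl, are the parental types, so the F1 was co V FL / CO v fl.
The two rarest classes, co V fl and CO v FL, are the double crossovers. Comparing them with the parentals, only the fl allele has switched, so fl is the middle locus and the order is v – fl – co.
v–fl: (240 + 49)/1500 = 0.1927; fl–co: (236 + 49)/1500 = 0.1900.
Expected DCO frequency = 0.1927 × 0.1900 ≈ 0.03661; observed = 49/1500 ≈ 0.03267.
Coefficient of coincidence = 0.03267/0.03661 ≈ 0.89; interference = 1 − 0.89 = 0.11.

0.11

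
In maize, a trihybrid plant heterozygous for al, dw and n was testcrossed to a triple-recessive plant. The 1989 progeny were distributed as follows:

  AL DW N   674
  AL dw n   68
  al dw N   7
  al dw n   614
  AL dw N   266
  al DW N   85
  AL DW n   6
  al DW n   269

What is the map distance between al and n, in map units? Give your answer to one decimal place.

The two most frequent reciprocal classes, AL DW N and al dw n, are the parental types, so the F1 was AL DW N / al dw n.
The two rarest classes, AL DW n and al dw N, are the double crossovers. Comparing them with the parentals, only the n allele has switched, so n is the middle locus and the order is al – n – dw.
Crossovers in the al–n interval produce the single-crossover classes al DW N and AL dw n (85 + 68 = 153) plus the double crossovers (13).
RF(al–n) = (153 + 13) / 1989 = 166/1989 = 0.0835 → 8.3 map units.

8.3 map units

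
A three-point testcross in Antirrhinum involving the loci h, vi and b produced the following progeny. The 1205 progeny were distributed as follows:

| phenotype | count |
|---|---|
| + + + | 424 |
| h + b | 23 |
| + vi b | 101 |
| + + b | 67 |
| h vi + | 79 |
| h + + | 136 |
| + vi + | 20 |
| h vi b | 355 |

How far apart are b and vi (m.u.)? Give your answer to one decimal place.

The two most frequent reciprocal classes, + + + and h vi b, are the parental types, so the F1 was + + + / h vi b.
The two rarest classes, + vi + and h + b, are the double crossovers. Comparing them with the parentals, only the vi allele has switched, so vi is the middle locus and the order is h – vi – b.
Crossovers in the vi–b interval produce the single-crossover classes + + b and h vi + (67 + 79 = 146) plus the double crossovers (43).
RF(vi–b) = (146 + 43) / 1205 = 189/1205 = 0.1568 → 15.7 m.u.

15.7 m.u.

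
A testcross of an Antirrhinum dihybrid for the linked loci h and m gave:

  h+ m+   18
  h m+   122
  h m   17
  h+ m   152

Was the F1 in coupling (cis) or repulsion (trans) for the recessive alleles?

The two most frequent classes are h+ m (152) and h m+ (122); these are the parental (non-recombinant) types.
So the F1 carried h+ m on one chromosome and h m+ on the other — the recessive alleles are on opposite chromosomes (trans / repulsion).

trans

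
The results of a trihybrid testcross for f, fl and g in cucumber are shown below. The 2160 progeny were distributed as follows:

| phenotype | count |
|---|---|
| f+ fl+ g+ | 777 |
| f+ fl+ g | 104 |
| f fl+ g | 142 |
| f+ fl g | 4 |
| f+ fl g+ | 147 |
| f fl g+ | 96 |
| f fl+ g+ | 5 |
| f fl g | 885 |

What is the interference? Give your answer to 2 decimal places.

The two most frequent reciprocal classes, f fl g and f+ fl+ g+, are the parental types, so the F1 was f fl g / f+ fl+ g+.
The two rarest classes, f+ fl g and f fl+ g+, are the double crossovers. Comparing them with the parentals, only the f allele has switched, so f is the middle locus and the order is g – f – fl.
g–f: (200 + 9)/2160 = 0.0968; f–fl: (289 + 9)/2160 = 0.1380.
Expected DCO frequency = 0.0968 × 0.1380 ≈ 0.01336; observed = 9/2160 ≈ 0.00417.
Coefficient of coincidence = 0.00417/0.01336 ≈ 0.31; interference = 1 − 0.31 = 0.69.

0.69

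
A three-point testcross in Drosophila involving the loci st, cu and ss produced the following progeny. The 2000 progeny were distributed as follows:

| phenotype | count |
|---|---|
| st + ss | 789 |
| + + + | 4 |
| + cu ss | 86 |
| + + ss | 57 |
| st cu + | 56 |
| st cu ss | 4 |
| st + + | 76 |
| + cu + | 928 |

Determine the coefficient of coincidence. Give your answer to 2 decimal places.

0.78

The two most frequent reciprocal classes, st + ss and + cu +, are the parental types, so the F1 was st + ss / + cu +.
The two rarest classes, st cu ss and + + +, are the double crossovers. Comparing them with the parentals, only the cu allele has switched, so cu is the middle locus and the order is st – cu – ss.
st–cu: (113 + 8)/2000 = 0.0605; cu–ss: (162 + 8)/2000 = 0.0850.
Expected DCO frequency = 0.0605 × 0.0850 ≈ 0.00514; observed = 8/2000 ≈ 0.00400.
Coefficient of coincidence = 0.00400/0.00514 ≈ 0.78.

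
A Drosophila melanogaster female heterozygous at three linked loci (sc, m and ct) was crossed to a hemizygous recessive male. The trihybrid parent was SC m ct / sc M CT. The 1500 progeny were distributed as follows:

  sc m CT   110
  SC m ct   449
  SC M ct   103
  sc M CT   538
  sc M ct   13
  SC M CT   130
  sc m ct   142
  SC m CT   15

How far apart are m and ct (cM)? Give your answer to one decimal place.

16.1 cM

The two rarest classes, SC m CT and sc M ct, are the double crossovers. Comparing them with the parentals, only the ct allele has switched, so ct is the middle locus and the order is sc – ct – m.
Crossovers in the ct–m interval produce the single-crossover classes SC M ct and sc m CT (103 + 110 = 213) plus the double crossovers (28).
RF(ct–m) = (213 + 28) / 1500 = 241/1500 = 0.1607 → 16.1 cM.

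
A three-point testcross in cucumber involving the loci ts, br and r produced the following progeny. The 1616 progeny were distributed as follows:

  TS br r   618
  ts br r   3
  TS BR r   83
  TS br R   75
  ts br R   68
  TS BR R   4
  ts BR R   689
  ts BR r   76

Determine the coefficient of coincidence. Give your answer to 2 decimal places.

The two most frequent reciprocal classes, ts BR R and TS br r, are the parental types, so the F1 was ts BR R / TS br r.
The two rarest classes, TS BR R and ts br r, are the double crossovers. Comparing them with the parentals, only the ts allele has switched, so ts is the middle locus and the order is r – ts – br.
r–ts: (151 + 7)/1616 = 0.0978; ts–br: (151 + 7)/1616 = 0.0978.
Expected DCO frequency = 0.0978 × 0.0978 ≈ 0.00956; observed = 7/1616 ≈ 0.00433.
Coefficient of coincidence = 0.00433/0.00956 ≈ 0.45.

0.45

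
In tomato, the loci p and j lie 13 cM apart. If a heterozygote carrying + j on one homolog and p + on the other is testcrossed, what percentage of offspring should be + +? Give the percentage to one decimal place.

A map distance of 13 cM corresponds to a recombination frequency of 0.130.
The F1 is + j / p +, so + + is a recombinant gamete class with expected frequency r/2 = 0.130/2 = 0.0650.
That is 0.0650 = 6.5% of the progeny.

6.5%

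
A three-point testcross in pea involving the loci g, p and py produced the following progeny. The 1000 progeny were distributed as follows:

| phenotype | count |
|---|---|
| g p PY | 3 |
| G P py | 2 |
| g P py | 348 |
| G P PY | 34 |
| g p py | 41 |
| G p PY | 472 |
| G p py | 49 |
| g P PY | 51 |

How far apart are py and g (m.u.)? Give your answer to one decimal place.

10.5 m.u.

The two most frequent reciprocal classes, g P py and G p PY, are the parental types, so the F1 was g P py / G p PY.
The two rarest classes, G P py and g p PY, are the double crossovers. Comparing them with the parentals, only the g allele has switched, so g is the middle locus and the order is py – g – p.
Crossovers in the py–g interval produce the single-crossover classes g P PY and G p py (51 + 49 = 100) plus the double crossovers (5).
RF(py–g) = (100 + 5) / 1000 = 105/1000 = 0.1050 → 10.5 m.u.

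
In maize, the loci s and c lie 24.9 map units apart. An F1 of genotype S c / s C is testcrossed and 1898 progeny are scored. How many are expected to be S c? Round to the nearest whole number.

A map distance of 24.9 map units corresponds to a recombination frequency of 0.249.
The F1 is S c / s C, so S c is a parental gamete class with expected frequency (1 − r)/2 = 0.751/2 = 0.3755.
Expected number = 0.3755 × 1898 = 712.70 ≈ 713.

713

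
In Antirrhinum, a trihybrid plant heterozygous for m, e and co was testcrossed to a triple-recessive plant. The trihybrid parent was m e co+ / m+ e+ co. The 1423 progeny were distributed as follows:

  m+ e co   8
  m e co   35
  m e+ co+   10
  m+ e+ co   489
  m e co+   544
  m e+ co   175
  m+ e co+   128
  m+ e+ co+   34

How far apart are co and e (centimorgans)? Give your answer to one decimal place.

The two rarest classes, m e+ co+ and m+ e co, are the double crossovers. Comparing them with the parentals, only the e allele has switched, so e is the middle locus and the order is co – e – m.
Crossovers in the co–e interval produce the single-crossover classes m e co and m+ e+ co+ (35 + 34 = 69) plus the double crossovers (18).
RF(co–e) = (69 + 18) / 1423 = 87/1423 = 0.0611 → 6.1 centimorgans.

6.1 centimorgans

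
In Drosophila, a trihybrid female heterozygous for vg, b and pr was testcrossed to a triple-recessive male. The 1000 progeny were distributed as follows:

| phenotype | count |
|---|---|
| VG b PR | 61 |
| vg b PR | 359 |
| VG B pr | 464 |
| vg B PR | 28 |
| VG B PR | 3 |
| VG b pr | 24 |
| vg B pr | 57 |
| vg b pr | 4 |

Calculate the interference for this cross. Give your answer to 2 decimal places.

0.05

The two most frequent reciprocal classes, vg b PR and VG B pr, are the parental types, so the F1 was vg b PR / VG B pr.
The two rarest classes, vg b pr and VG B PR, are the double crossovers. Comparing them with the parentals, only the pr allele has switched, so pr is the middle locus and the order is vg – pr – b.
vg–pr: (118 + 7)/1000 = 0.1250; pr–b: (52 + 7)/1000 = 0.0590.
Expected DCO frequency = 0.1250 × 0.0590 ≈ 0.00737; observed = 7/1000 ≈ 0.00700.
Coefficient of coincidence = 0.00700/0.00737 ≈ 0.95; interference = 1 − 0.95 = 0.05.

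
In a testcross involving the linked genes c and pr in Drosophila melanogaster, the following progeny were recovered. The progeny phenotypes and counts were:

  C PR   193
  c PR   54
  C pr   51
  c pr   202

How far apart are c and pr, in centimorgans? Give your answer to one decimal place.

21.0 centimorgans

The two most frequent classes, C PR (193) and c pr (202), are the parental types, so the F1 was C PR / c pr.
The recombinant classes are C pr and c PR: 51 + 54 = 105.
Recombination frequency = 105/500 = 0.2100 ≈ 21.0%, i.e. 21.0 centimorgans.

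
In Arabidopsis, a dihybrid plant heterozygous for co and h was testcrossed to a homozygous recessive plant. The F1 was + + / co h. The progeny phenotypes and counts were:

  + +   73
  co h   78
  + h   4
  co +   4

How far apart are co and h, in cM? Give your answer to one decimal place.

The recombinant classes are + h and co +: 4 + 4 = 8.
Recombination frequency = 8/159 = 0.0503 ≈ 5.0%, i.e. 5.0 cM.

5.0 cM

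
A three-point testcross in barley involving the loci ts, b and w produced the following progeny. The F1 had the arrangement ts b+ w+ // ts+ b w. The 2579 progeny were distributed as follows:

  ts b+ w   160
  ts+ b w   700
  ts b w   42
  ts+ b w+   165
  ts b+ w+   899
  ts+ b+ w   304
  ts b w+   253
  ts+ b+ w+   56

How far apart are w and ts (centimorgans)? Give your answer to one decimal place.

16.4 centimorgans

The two rarest classes, ts+ b+ w+ and ts b w, are the double crossovers. Comparing them with the parentals, only the ts allele has switched, so ts is the middle locus and the order is b – ts – w.
Crossovers in the ts–w interval produce the single-crossover classes ts b+ w and ts+ b w+ (160 + 165 = 325) plus the double crossovers (98).
RF(ts–w) = (325 + 98) / 2579 = 423/2579 = 0.1640 → 16.4 centimorgans.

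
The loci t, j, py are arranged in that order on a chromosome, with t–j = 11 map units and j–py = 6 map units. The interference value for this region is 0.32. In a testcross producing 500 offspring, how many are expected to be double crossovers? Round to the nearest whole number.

2

Map distances give recombination frequencies of 0.110 and 0.060 for the two intervals.
With interference 0.32 (so coincidence = 0.68), expected double-crossover frequency = 0.110 × 0.060 × 0.68 = 0.00449.
Expected number = 0.00449 × 500 = 2.24 ≈ 2.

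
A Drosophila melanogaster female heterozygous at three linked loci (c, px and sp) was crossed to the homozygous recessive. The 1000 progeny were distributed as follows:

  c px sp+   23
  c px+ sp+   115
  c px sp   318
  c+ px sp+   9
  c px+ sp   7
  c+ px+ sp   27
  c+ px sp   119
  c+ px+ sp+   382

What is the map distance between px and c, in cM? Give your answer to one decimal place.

The two most frequent reciprocal classes, c+ px+ sp+ and c px sp, are the parental types, so the F1 was c+ px+ sp+ / c px sp.
The two rarest classes, c+ px sp+ and c px+ sp, are the double crossovers. Comparing them with the parentals, only the px allele has switched, so px is the middle locus and the order is sp – px – c.
Crossovers in the px–c interval produce the single-crossover classes c px+ sp+ and c+ px sp (115 + 119 = 234) plus the double crossovers (16).
RF(px–c) = (234 + 16) / 1000 = 250/1000 = 0.2500 → 25.0 cM.

25.0 cM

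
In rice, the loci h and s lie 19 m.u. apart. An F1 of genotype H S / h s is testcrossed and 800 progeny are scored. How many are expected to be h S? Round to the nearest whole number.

76

A map distance of 19 m.u. corresponds to a recombination frequency of 0.190.
The F1 is H S / h s, so h S is a recombinant gamete class with expected frequency r/2 = 0.190/2 = 0.0950.
Expected number = 0.0950 × 800 = 76.00 ≈ 76.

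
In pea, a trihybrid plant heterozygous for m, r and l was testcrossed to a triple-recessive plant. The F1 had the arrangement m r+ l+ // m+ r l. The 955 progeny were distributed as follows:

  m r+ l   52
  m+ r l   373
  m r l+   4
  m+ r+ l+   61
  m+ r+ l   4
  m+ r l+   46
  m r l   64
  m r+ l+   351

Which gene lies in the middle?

r

The two rarest classes, m r l+ and m+ r+ l, are the double crossovers. Comparing them with the parentals, only the r allele has switched, so r is the middle locus and the order is m – r – l.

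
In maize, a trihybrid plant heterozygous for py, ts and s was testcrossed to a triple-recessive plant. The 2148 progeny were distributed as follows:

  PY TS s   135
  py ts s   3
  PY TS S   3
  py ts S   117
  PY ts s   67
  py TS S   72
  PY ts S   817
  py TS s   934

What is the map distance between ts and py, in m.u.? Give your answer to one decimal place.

12.0 m.u.

The two most frequent reciprocal classes, py TS s and PY ts S, are the parental types, so the F1 was py TS s / PY ts S.
The two rarest classes, py ts s and PY TS S, are the double crossovers. Comparing them with the parentals, only the ts allele has switched, so ts is the middle locus and the order is s – ts – py.
Crossovers in the ts–py interval produce the single-crossover classes PY TS s and py ts S (135 + 117 = 252) plus the double crossovers (6).
RF(ts–py) = (252 + 6) / 2148 = 258/2148 = 0.1201 → 12.0 m.u.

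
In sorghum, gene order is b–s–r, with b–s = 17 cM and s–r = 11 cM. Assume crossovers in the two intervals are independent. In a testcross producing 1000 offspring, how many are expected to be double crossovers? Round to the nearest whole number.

19

Map distances give recombination frequencies of 0.170 and 0.110 for the two intervals.
With no interference, expected double-crossover frequency = 0.170 × 0.110 = 0.01870.
Expected number = 0.01870 × 1000 = 18.70 ≈ 19.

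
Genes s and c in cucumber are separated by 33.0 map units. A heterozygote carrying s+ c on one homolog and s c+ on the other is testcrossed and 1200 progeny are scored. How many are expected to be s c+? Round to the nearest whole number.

A map distance of 33.0 map units corresponds to a recombination frequency of 0.330.
The F1 is s+ c / s c+, so s c+ is a parental gamete class with expected frequency (1 − r)/2 = 0.670/2 = 0.3350.
Expected number = 0.3350 × 1200 = 402.00 ≈ 402.

402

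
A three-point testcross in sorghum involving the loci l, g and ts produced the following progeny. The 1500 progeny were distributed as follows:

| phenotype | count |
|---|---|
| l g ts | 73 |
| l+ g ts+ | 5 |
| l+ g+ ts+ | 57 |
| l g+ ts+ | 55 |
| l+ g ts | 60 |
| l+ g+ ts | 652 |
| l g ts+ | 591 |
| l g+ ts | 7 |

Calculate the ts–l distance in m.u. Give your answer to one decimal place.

The two most frequent reciprocal classes, l g ts+ and l+ g+ ts, are the parental types, so the F1 was l g ts+ / l+ g+ ts.
The two rarest classes, l+ g ts+ and l g+ ts, are the double crossovers. Comparing them with the parentals, only the l allele has switched, so l is the middle locus and the order is g – l – ts.
Crossovers in the l–ts interval produce the single-crossover classes l g ts and l+ g+ ts+ (73 + 57 = 130) plus the double crossovers (12).
RF(l–ts) = (130 + 12) / 1500 = 142/1500 = 0.0947 → 9.5 m.u.

9.5 m.u.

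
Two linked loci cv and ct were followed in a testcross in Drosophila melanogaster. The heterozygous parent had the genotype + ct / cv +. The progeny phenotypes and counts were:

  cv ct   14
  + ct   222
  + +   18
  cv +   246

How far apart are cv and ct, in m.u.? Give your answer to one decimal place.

The recombinant classes are + + and cv ct: 18 + 14 = 32.
Recombination frequency = 32/500 = 0.0640 ≈ 6.4%, i.e. 6.4 m.u.

6.4 m.u.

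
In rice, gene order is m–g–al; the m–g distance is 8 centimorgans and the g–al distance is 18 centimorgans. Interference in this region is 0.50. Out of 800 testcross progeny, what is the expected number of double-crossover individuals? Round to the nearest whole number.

Map distances give recombination frequencies of 0.080 and 0.180 for the two intervals.
With interference 0.50 (so coincidence = 0.50), expected double-crossover frequency = 0.080 × 0.180 × 0.50 = 0.00720.
Expected number = 0.00720 × 800 = 5.76 ≈ 6.

6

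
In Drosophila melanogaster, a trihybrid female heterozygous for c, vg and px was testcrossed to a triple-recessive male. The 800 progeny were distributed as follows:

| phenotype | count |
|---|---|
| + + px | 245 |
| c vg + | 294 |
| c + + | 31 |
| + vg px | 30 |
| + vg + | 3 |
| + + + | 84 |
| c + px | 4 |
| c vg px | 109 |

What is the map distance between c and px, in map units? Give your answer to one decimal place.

The two most frequent reciprocal classes, + + px and c vg +, are the parental types, so the F1 was + + px / c vg +.
The two rarest classes, c + px and + vg +, are the double crossovers. Comparing them with the parentals, only the c allele has switched, so c is the middle locus and the order is px – c – vg.
Crossovers in the px–c interval produce the single-crossover classes + + + and c vg px (84 + 109 = 193) plus the double crossovers (7).
RF(px–c) = (193 + 7) / 800 = 200/800 = 0.2500 → 25.0 map units.

25.0 map units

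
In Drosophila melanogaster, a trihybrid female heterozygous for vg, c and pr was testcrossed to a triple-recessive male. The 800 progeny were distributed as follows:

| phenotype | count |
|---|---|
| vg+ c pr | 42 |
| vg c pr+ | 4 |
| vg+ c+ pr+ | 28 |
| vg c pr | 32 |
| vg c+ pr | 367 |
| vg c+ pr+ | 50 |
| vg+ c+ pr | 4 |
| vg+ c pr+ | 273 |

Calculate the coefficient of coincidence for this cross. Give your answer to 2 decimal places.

The two most frequent reciprocal classes, vg+ c pr+ and vg c+ pr, are the parental types, so the F1 was vg+ c pr+ / vg c+ pr.
The two rarest classes, vg c pr+ and vg+ c+ pr, are the double crossovers. Comparing them with the parentals, only the vg allele has switched, so vg is the middle locus and the order is c – vg – pr.
c–vg: (60 + 8)/800 = 0.0850; vg–pr: (92 + 8)/800 = 0.1250.
Expected DCO frequency = 0.0850 × 0.1250 ≈ 0.01063; observed = 8/800 ≈ 0.01000.
Coefficient of coincidence = 0.01000/0.01063 ≈ 0.94.

0.94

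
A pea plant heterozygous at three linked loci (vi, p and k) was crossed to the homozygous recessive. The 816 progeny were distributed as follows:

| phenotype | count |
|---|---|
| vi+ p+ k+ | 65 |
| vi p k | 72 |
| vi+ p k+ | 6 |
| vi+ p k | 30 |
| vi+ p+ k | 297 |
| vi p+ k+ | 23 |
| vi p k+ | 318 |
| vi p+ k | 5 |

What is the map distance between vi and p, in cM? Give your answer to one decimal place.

The two most frequent reciprocal classes, vi+ p+ k and vi p k+, are the parental types, so the F1 was vi+ p+ k / vi p k+.
The two rarest classes, vi p+ k and vi+ p k+, are the double crossovers. Comparing them with the parentals, only the vi allele has switched, so vi is the middle locus and the order is p – vi – k.
Crossovers in the p–vi interval produce the single-crossover classes vi+ p k and vi p+ k+ (30 + 23 = 53) plus the double crossovers (11).
RF(p–vi) = (53 + 11) / 816 = 64/816 = 0.0784 → 7.8 cM.

7.8 cM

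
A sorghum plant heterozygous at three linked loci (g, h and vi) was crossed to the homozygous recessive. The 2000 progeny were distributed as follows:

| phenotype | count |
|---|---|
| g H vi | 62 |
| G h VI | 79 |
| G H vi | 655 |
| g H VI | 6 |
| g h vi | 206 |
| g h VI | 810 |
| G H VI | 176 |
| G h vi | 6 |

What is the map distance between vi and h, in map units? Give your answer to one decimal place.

19.7 map units

The two most frequent reciprocal classes, g h VI and G H vi, are the parental types, so the F1 was g h VI / G H vi.
The two rarest classes, g H VI and G h vi, are the double crossovers. Comparing them with the parentals, only the h allele has switched, so h is the middle locus and the order is vi – h – g.
Crossovers in the vi–h interval produce the single-crossover classes g h vi and G H VI (206 + 176 = 382) plus the double crossovers (12).
RF(vi–h) = (382 + 12) / 2000 = 394/2000 = 0.1970 → 19.7 map units.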